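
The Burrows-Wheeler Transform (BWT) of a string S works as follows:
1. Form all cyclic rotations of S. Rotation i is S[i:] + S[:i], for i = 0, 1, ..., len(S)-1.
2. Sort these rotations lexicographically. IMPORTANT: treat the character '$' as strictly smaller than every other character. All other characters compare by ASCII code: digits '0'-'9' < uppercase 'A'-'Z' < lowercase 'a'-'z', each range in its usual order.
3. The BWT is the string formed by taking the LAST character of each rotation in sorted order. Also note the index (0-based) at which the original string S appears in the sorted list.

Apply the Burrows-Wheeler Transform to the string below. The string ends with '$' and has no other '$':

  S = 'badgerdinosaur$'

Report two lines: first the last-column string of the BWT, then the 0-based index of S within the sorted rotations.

All 15 rotations (rotation i = S[i:]+S[:i]):
  rot[0] = badgerdinosaur$
  rot[1] = adgerdinosaur$b
  rot[2] = dgerdinosaur$ba
  rot[3] = gerdinosaur$bad
  rot[4] = erdinosaur$badg
  rot[5] = rdinosaur$badge
  rot[6] = dinosaur$badger
  rot[7] = inosaur$badgerd
  rot[8] = nosaur$badgerdi
  rot[9] = osaur$badgerdin
  rot[10] = saur$badgerdino
  rot[11] = aur$badgerdinos
  rot[12] = ur$badgerdinosa
  rot[13] = r$badgerdinosau
  rot[14] = $badgerdinosaur
Sorted (with $ < everything):
  sorted[0] = $badgerdinosaur  (last char: 'r')
  sorted[1] = adgerdinosaur$b  (last char: 'b')
  sorted[2] = aur$badgerdinos  (last char: 's')
  sorted[3] = badgerdinosaur$  (last char: '$')
  sorted[4] = dgerdinosaur$ba  (last char: 'a')
  sorted[5] = dinosaur$badger  (last char: 'r')
  sorted[6] = erdinosaur$badg  (last char: 'g')
  sorted[7] = gerdinosaur$bad  (last char: 'd')
  sorted[8] = inosaur$badgerd  (last char: 'd')
  sorted[9] = nosaur$badgerdi  (last char: 'i')
  sorted[10] = osaur$badgerdin  (last char: 'n')
  sorted[11] = r$badgerdinosau  (last char: 'u')
  sorted[12] = rdinosaur$badge  (last char: 'e')
  sorted[13] = saur$badgerdino  (last char: 'o')
  sorted[14] = ur$badgerdinosa  (last char: 'a')
Last column: rbs$argddinueoa
Original string S is at sorted index 3

Answer: rbs$argddinueoa
3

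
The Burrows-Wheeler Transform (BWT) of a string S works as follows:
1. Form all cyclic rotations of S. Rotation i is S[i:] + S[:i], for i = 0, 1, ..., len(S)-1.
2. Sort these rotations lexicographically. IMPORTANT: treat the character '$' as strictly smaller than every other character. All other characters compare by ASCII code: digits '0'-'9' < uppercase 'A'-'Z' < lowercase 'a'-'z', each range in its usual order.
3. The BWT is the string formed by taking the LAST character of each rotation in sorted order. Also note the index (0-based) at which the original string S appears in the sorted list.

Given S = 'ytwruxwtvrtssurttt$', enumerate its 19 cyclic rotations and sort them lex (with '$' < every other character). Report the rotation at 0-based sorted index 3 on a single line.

All 19 rotations (rotation i = S[i:]+S[:i]):
  rot[0] = ytwruxwtvrtssurttt$
  rot[1] = twruxwtvrtssurttt$y
  rot[2] = wruxwtvrtssurttt$yt
  rot[3] = ruxwtvrtssurttt$ytw
  rot[4] = uxwtvrtssurttt$ytwr
  rot[5] = xwtvrtssurttt$ytwru
  rot[6] = wtvrtssurttt$ytwrux
  rot[7] = tvrtssurttt$ytwruxw
  rot[8] = vrtssurttt$ytwruxwt
  rot[9] = rtssurttt$ytwruxwtv
  rot[10] = tssurttt$ytwruxwtvr
  rot[11] = ssurttt$ytwruxwtvrt
  rot[12] = surttt$ytwruxwtvrts
  rot[13] = urttt$ytwruxwtvrtss
  rot[14] = rttt$ytwruxwtvrtssu
  rot[15] = ttt$ytwruxwtvrtssur
  rot[16] = tt$ytwruxwtvrtssurt
  rot[17] = t$ytwruxwtvrtssurtt
  rot[18] = $ytwruxwtvrtssurttt
Sorted (with $ < everything):
  sorted[0] = $ytwruxwtvrtssurttt
  sorted[1] = rtssurttt$ytwruxwtv
  sorted[2] = rttt$ytwruxwtvrtssu
  sorted[3] = ruxwtvrtssurttt$ytw
  sorted[4] = ssurttt$ytwruxwtvrt
  sorted[5] = surttt$ytwruxwtvrts
  sorted[6] = t$ytwruxwtvrtssurtt
  sorted[7] = tssurttt$ytwruxwtvr
  sorted[8] = tt$ytwruxwtvrtssurt
  sorted[9] = ttt$ytwruxwtvrtssur
  sorted[10] = tvrtssurttt$ytwruxw
  sorted[11] = twruxwtvrtssurttt$y
  sorted[12] = urttt$ytwruxwtvrtss
  sorted[13] = uxwtvrtssurttt$ytwr
  sorted[14] = vrtssurttt$ytwruxwt
  sorted[15] = wruxwtvrtssurttt$yt
  sorted[16] = wtvrtssurttt$ytwrux
  sorted[17] = xwtvrtssurttt$ytwru
  sorted[18] = ytwruxwtvrtssurttt$
sorted[3] = ruxwtvrtssurttt$ytw

Answer: ruxwtvrtssurttt$ytw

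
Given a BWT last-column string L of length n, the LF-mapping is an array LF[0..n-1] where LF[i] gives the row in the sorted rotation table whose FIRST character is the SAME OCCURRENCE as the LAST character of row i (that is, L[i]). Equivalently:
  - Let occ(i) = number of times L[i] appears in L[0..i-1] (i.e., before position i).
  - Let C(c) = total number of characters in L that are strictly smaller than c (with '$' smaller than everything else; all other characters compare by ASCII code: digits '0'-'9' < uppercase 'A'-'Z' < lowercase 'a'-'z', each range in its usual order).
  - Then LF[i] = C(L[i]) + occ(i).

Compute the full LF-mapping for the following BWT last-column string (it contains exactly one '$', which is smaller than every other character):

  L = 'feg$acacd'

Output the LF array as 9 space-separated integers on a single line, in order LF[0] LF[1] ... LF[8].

Char counts: '$':1, 'a':2, 'c':2, 'd':1, 'e':1, 'f':1, 'g':1
C (first-col start): C('$')=0, C('a')=1, C('c')=3, C('d')=5, C('e')=6, C('f')=7, C('g')=8
L[0]='f': occ=0, LF[0]=C('f')+0=7+0=7
L[1]='e': occ=0, LF[1]=C('e')+0=6+0=6
L[2]='g': occ=0, LF[2]=C('g')+0=8+0=8
L[3]='$': occ=0, LF[3]=C('$')+0=0+0=0
L[4]='a': occ=0, LF[4]=C('a')+0=1+0=1
L[5]='c': occ=0, LF[5]=C('c')+0=3+0=3
L[6]='a': occ=1, LF[6]=C('a')+1=1+1=2
L[7]='c': occ=1, LF[7]=C('c')+1=3+1=4
L[8]='d': occ=0, LF[8]=C('d')+0=5+0=5

Answer: 7 6 8 0 1 3 2 4 5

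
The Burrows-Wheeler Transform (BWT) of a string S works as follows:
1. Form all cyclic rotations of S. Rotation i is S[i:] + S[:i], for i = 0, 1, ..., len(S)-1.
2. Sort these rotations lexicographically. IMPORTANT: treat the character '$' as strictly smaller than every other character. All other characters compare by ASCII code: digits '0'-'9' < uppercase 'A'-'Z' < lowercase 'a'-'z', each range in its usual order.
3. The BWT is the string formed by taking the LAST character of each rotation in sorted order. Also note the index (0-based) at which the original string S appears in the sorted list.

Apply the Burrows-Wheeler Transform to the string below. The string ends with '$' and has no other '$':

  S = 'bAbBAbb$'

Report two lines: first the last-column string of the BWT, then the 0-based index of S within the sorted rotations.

All 8 rotations (rotation i = S[i:]+S[:i]):
  rot[0] = bAbBAbb$
  rot[1] = AbBAbb$b
  rot[2] = bBAbb$bA
  rot[3] = BAbb$bAb
  rot[4] = Abb$bAbB
  rot[5] = bb$bAbBA
  rot[6] = b$bAbBAb
  rot[7] = $bAbBAbb
Sorted (with $ < everything):
  sorted[0] = $bAbBAbb  (last char: 'b')
  sorted[1] = AbBAbb$b  (last char: 'b')
  sorted[2] = Abb$bAbB  (last char: 'B')
  sorted[3] = BAbb$bAb  (last char: 'b')
  sorted[4] = b$bAbBAb  (last char: 'b')
  sorted[5] = bAbBAbb$  (last char: '$')
  sorted[6] = bBAbb$bA  (last char: 'A')
  sorted[7] = bb$bAbBA  (last char: 'A')
Last column: bbBbb$AA
Original string S is at sorted index 5

Answer: bbBbb$AA
5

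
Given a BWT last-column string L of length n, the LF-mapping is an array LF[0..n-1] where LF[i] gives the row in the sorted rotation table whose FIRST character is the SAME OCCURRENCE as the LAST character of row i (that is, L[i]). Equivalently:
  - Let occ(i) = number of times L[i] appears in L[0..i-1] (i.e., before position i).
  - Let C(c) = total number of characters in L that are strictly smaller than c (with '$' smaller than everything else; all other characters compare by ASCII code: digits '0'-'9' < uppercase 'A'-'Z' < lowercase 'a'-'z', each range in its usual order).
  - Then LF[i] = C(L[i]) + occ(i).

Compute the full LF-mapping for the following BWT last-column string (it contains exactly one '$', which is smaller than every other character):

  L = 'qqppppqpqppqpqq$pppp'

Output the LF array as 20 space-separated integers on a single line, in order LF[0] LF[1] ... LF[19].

Answer: 13 14 1 2 3 4 15 5 16 6 7 17 8 18 19 0 9 10 11 12

Derivation:
Char counts: '$':1, 'p':12, 'q':7
C (first-col start): C('$')=0, C('p')=1, C('q')=13
L[0]='q': occ=0, LF[0]=C('q')+0=13+0=13
L[1]='q': occ=1, LF[1]=C('q')+1=13+1=14
L[2]='p': occ=0, LF[2]=C('p')+0=1+0=1
L[3]='p': occ=1, LF[3]=C('p')+1=1+1=2
L[4]='p': occ=2, LF[4]=C('p')+2=1+2=3
L[5]='p': occ=3, LF[5]=C('p')+3=1+3=4
L[6]='q': occ=2, LF[6]=C('q')+2=13+2=15
L[7]='p': occ=4, LF[7]=C('p')+4=1+4=5
L[8]='q': occ=3, LF[8]=C('q')+3=13+3=16
L[9]='p': occ=5, LF[9]=C('p')+5=1+5=6
L[10]='p': occ=6, LF[10]=C('p')+6=1+6=7
L[11]='q': occ=4, LF[11]=C('q')+4=13+4=17
L[12]='p': occ=7, LF[12]=C('p')+7=1+7=8
L[13]='q': occ=5, LF[13]=C('q')+5=13+5=18
L[14]='q': occ=6, LF[14]=C('q')+6=13+6=19
L[15]='$': occ=0, LF[15]=C('$')+0=0+0=0
L[16]='p': occ=8, LF[16]=C('p')+8=1+8=9
L[17]='p': occ=9, LF[17]=C('p')+9=1+9=10
L[18]='p': occ=10, LF[18]=C('p')+10=1+10=11
L[19]='p': occ=11, LF[19]=C('p')+11=1+11=12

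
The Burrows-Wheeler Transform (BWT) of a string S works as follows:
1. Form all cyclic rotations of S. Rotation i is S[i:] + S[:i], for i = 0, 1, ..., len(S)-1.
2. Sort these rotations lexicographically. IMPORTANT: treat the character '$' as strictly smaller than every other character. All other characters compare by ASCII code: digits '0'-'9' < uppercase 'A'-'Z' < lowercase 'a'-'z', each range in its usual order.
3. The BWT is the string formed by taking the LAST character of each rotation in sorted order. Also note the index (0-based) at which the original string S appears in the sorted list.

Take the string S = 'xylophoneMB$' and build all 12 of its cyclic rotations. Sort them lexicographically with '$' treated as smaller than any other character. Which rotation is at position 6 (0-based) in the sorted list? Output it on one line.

Answer: neMB$xylopho

Derivation:
All 12 rotations (rotation i = S[i:]+S[:i]):
  rot[0] = xylophoneMB$
  rot[1] = ylophoneMB$x
  rot[2] = lophoneMB$xy
  rot[3] = ophoneMB$xyl
  rot[4] = phoneMB$xylo
  rot[5] = honeMB$xylop
  rot[6] = oneMB$xyloph
  rot[7] = neMB$xylopho
  rot[8] = eMB$xylophon
  rot[9] = MB$xylophone
  rot[10] = B$xylophoneM
  rot[11] = $xylophoneMB
Sorted (with $ < everything):
  sorted[0] = $xylophoneMB
  sorted[1] = B$xylophoneM
  sorted[2] = MB$xylophone
  sorted[3] = eMB$xylophon
  sorted[4] = honeMB$xylop
  sorted[5] = lophoneMB$xy
  sorted[6] = neMB$xylopho
  sorted[7] = oneMB$xyloph
  sorted[8] = ophoneMB$xyl
  sorted[9] = phoneMB$xylo
  sorted[10] = xylophoneMB$
  sorted[11] = ylophoneMB$x
sorted[6] = neMB$xylopho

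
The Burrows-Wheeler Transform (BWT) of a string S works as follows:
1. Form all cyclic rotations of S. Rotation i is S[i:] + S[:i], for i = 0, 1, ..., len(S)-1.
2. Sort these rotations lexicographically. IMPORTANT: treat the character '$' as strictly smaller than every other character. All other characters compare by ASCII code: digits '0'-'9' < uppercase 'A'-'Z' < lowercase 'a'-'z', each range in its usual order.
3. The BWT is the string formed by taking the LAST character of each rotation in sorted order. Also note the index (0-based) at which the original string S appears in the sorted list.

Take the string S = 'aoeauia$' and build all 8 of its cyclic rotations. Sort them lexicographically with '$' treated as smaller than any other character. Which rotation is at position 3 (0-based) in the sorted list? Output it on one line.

Answer: auia$aoe

Derivation:
All 8 rotations (rotation i = S[i:]+S[:i]):
  rot[0] = aoeauia$
  rot[1] = oeauia$a
  rot[2] = eauia$ao
  rot[3] = auia$aoe
  rot[4] = uia$aoea
  rot[5] = ia$aoeau
  rot[6] = a$aoeaui
  rot[7] = $aoeauia
Sorted (with $ < everything):
  sorted[0] = $aoeauia
  sorted[1] = a$aoeaui
  sorted[2] = aoeauia$
  sorted[3] = auia$aoe
  sorted[4] = eauia$ao
  sorted[5] = ia$aoeau
  sorted[6] = oeauia$a
  sorted[7] = uia$aoea
sorted[3] = auia$aoe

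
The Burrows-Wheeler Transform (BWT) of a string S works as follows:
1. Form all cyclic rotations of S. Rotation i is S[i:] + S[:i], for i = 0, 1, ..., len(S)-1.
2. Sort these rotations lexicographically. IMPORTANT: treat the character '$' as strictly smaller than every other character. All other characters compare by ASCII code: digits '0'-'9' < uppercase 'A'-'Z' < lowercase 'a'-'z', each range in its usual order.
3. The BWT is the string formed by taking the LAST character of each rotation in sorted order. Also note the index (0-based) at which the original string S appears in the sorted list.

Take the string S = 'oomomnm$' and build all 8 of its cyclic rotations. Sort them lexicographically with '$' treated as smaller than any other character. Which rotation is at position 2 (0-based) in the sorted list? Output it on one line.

All 8 rotations (rotation i = S[i:]+S[:i]):
  rot[0] = oomomnm$
  rot[1] = omomnm$o
  rot[2] = momnm$oo
  rot[3] = omnm$oom
  rot[4] = mnm$oomo
  rot[5] = nm$oomom
  rot[6] = m$oomomn
  rot[7] = $oomomnm
Sorted (with $ < everything):
  sorted[0] = $oomomnm
  sorted[1] = m$oomomn
  sorted[2] = mnm$oomo
  sorted[3] = momnm$oo
  sorted[4] = nm$oomom
  sorted[5] = omnm$oom
  sorted[6] = omomnm$o
  sorted[7] = oomomnm$
sorted[2] = mnm$oomo

Answer: mnm$oomo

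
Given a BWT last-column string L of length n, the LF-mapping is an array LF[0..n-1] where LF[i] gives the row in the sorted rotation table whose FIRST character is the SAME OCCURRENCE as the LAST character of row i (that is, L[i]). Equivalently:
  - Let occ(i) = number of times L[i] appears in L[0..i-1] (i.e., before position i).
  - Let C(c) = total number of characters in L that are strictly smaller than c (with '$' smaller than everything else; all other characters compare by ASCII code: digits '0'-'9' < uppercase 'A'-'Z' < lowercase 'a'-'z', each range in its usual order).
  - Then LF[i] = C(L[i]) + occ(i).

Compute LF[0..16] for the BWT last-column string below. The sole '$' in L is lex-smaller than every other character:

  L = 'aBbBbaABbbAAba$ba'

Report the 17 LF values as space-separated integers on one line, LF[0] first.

Answer: 7 4 11 5 12 8 1 6 13 14 2 3 15 9 0 16 10

Derivation:
Char counts: '$':1, 'A':3, 'B':3, 'a':4, 'b':6
C (first-col start): C('$')=0, C('A')=1, C('B')=4, C('a')=7, C('b')=11
L[0]='a': occ=0, LF[0]=C('a')+0=7+0=7
L[1]='B': occ=0, LF[1]=C('B')+0=4+0=4
L[2]='b': occ=0, LF[2]=C('b')+0=11+0=11
L[3]='B': occ=1, LF[3]=C('B')+1=4+1=5
L[4]='b': occ=1, LF[4]=C('b')+1=11+1=12
L[5]='a': occ=1, LF[5]=C('a')+1=7+1=8
L[6]='A': occ=0, LF[6]=C('A')+0=1+0=1
L[7]='B': occ=2, LF[7]=C('B')+2=4+2=6
L[8]='b': occ=2, LF[8]=C('b')+2=11+2=13
L[9]='b': occ=3, LF[9]=C('b')+3=11+3=14
L[10]='A': occ=1, LF[10]=C('A')+1=1+1=2
L[11]='A': occ=2, LF[11]=C('A')+2=1+2=3
L[12]='b': occ=4, LF[12]=C('b')+4=11+4=15
L[13]='a': occ=2, LF[13]=C('a')+2=7+2=9
L[14]='$': occ=0, LF[14]=C('$')+0=0+0=0
L[15]='b': occ=5, LF[15]=C('b')+5=11+5=16
L[16]='a': occ=3, LF[16]=C('a')+3=7+3=10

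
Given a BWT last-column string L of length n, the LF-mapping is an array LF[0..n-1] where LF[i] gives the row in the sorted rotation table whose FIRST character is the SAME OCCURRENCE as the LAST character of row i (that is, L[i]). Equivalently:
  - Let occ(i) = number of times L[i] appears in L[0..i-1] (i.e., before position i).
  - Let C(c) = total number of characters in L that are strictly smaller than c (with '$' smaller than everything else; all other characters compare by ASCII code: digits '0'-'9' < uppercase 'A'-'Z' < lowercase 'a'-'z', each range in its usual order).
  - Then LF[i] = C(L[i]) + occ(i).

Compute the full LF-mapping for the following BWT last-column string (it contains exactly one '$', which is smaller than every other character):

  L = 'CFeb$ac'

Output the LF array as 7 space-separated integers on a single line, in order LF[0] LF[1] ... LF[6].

Answer: 1 2 6 4 0 3 5

Derivation:
Char counts: '$':1, 'C':1, 'F':1, 'a':1, 'b':1, 'c':1, 'e':1
C (first-col start): C('$')=0, C('C')=1, C('F')=2, C('a')=3, C('b')=4, C('c')=5, C('e')=6
L[0]='C': occ=0, LF[0]=C('C')+0=1+0=1
L[1]='F': occ=0, LF[1]=C('F')+0=2+0=2
L[2]='e': occ=0, LF[2]=C('e')+0=6+0=6
L[3]='b': occ=0, LF[3]=C('b')+0=4+0=4
L[4]='$': occ=0, LF[4]=C('$')+0=0+0=0
L[5]='a': occ=0, LF[5]=C('a')+0=3+0=3
L[6]='c': occ=0, LF[6]=C('c')+0=5+0=5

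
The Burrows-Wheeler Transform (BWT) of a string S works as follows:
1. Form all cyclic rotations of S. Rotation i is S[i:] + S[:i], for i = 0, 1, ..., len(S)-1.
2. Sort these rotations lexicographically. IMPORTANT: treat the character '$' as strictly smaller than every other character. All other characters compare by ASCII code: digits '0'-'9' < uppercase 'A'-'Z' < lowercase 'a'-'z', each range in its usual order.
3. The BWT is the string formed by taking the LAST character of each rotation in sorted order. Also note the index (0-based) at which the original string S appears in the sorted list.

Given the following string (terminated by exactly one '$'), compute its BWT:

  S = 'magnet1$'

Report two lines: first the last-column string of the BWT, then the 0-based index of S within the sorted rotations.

All 8 rotations (rotation i = S[i:]+S[:i]):
  rot[0] = magnet1$
  rot[1] = agnet1$m
  rot[2] = gnet1$ma
  rot[3] = net1$mag
  rot[4] = et1$magn
  rot[5] = t1$magne
  rot[6] = 1$magnet
  rot[7] = $magnet1
Sorted (with $ < everything):
  sorted[0] = $magnet1  (last char: '1')
  sorted[1] = 1$magnet  (last char: 't')
  sorted[2] = agnet1$m  (last char: 'm')
  sorted[3] = et1$magn  (last char: 'n')
  sorted[4] = gnet1$ma  (last char: 'a')
  sorted[5] = magnet1$  (last char: '$')
  sorted[6] = net1$mag  (last char: 'g')
  sorted[7] = t1$magne  (last char: 'e')
Last column: 1tmna$ge
Original string S is at sorted index 5

Answer: 1tmna$ge
5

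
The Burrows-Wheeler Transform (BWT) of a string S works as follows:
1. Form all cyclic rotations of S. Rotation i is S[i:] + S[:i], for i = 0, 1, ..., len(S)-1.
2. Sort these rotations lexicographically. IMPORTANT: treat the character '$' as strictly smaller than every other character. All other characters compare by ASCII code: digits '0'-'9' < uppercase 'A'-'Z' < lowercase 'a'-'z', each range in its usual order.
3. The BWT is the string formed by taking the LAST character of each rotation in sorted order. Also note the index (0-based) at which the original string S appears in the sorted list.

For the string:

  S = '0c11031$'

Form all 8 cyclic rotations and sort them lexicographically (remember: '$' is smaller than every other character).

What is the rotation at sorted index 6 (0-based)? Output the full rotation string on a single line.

Answer: 31$0c110

Derivation:
All 8 rotations (rotation i = S[i:]+S[:i]):
  rot[0] = 0c11031$
  rot[1] = c11031$0
  rot[2] = 11031$0c
  rot[3] = 1031$0c1
  rot[4] = 031$0c11
  rot[5] = 31$0c110
  rot[6] = 1$0c1103
  rot[7] = $0c11031
Sorted (with $ < everything):
  sorted[0] = $0c11031
  sorted[1] = 031$0c11
  sorted[2] = 0c11031$
  sorted[3] = 1$0c1103
  sorted[4] = 1031$0c1
  sorted[5] = 11031$0c
  sorted[6] = 31$0c110
  sorted[7] = c11031$0
sorted[6] = 31$0c110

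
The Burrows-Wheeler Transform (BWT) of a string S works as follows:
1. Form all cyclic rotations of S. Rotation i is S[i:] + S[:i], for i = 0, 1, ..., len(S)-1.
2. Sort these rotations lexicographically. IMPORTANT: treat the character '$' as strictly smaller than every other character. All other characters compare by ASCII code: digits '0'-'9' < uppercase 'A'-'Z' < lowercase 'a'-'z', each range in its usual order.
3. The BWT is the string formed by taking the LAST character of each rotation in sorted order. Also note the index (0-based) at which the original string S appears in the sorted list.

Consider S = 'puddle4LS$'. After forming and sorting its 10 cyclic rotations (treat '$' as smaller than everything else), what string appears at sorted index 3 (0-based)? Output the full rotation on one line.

Answer: S$puddle4L

Derivation:
All 10 rotations (rotation i = S[i:]+S[:i]):
  rot[0] = puddle4LS$
  rot[1] = uddle4LS$p
  rot[2] = ddle4LS$pu
  rot[3] = dle4LS$pud
  rot[4] = le4LS$pudd
  rot[5] = e4LS$puddl
  rot[6] = 4LS$puddle
  rot[7] = LS$puddle4
  rot[8] = S$puddle4L
  rot[9] = $puddle4LS
Sorted (with $ < everything):
  sorted[0] = $puddle4LS
  sorted[1] = 4LS$puddle
  sorted[2] = LS$puddle4
  sorted[3] = S$puddle4L
  sorted[4] = ddle4LS$pu
  sorted[5] = dle4LS$pud
  sorted[6] = e4LS$puddl
  sorted[7] = le4LS$pudd
  sorted[8] = puddle4LS$
  sorted[9] = uddle4LS$p
sorted[3] = S$puddle4L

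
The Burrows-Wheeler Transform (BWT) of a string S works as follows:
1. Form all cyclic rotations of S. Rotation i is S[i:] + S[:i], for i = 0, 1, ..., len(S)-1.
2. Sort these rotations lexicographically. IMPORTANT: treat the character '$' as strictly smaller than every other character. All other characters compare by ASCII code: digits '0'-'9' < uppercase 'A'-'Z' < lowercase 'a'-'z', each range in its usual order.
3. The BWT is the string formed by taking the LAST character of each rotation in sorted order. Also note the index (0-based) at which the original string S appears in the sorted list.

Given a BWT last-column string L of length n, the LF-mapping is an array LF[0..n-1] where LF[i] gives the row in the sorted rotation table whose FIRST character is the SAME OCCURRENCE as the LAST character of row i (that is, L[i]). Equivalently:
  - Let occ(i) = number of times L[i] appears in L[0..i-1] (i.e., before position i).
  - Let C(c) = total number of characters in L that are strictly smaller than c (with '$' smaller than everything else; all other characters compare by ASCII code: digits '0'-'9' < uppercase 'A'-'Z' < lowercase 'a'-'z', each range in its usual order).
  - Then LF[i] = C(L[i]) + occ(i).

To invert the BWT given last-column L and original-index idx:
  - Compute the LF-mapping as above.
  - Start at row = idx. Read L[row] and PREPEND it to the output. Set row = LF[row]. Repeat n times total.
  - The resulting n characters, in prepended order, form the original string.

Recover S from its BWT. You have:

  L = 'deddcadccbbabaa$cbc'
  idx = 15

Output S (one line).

LF mapping: 14 18 15 16 9 1 17 10 11 5 6 2 7 3 4 0 12 8 13
Walk LF starting at row 15, prepending L[row]:
  step 1: row=15, L[15]='$', prepend. Next row=LF[15]=0
  step 2: row=0, L[0]='d', prepend. Next row=LF[0]=14
  step 3: row=14, L[14]='a', prepend. Next row=LF[14]=4
  step 4: row=4, L[4]='c', prepend. Next row=LF[4]=9
  step 5: row=9, L[9]='b', prepend. Next row=LF[9]=5
  step 6: row=5, L[5]='a', prepend. Next row=LF[5]=1
  step 7: row=1, L[1]='e', prepend. Next row=LF[1]=18
  step 8: row=18, L[18]='c', prepend. Next row=LF[18]=13
  step 9: row=13, L[13]='a', prepend. Next row=LF[13]=3
  step 10: row=3, L[3]='d', prepend. Next row=LF[3]=16
  step 11: row=16, L[16]='c', prepend. Next row=LF[16]=12
  step 12: row=12, L[12]='b', prepend. Next row=LF[12]=7
  step 13: row=7, L[7]='c', prepend. Next row=LF[7]=10
  step 14: row=10, L[10]='b', prepend. Next row=LF[10]=6
  step 15: row=6, L[6]='d', prepend. Next row=LF[6]=17
  step 16: row=17, L[17]='b', prepend. Next row=LF[17]=8
  step 17: row=8, L[8]='c', prepend. Next row=LF[8]=11
  step 18: row=11, L[11]='a', prepend. Next row=LF[11]=2
  step 19: row=2, L[2]='d', prepend. Next row=LF[2]=15
Reversed output: dacbdbcbcdaceabcad$

Answer: dacbdbcbcdaceabcad$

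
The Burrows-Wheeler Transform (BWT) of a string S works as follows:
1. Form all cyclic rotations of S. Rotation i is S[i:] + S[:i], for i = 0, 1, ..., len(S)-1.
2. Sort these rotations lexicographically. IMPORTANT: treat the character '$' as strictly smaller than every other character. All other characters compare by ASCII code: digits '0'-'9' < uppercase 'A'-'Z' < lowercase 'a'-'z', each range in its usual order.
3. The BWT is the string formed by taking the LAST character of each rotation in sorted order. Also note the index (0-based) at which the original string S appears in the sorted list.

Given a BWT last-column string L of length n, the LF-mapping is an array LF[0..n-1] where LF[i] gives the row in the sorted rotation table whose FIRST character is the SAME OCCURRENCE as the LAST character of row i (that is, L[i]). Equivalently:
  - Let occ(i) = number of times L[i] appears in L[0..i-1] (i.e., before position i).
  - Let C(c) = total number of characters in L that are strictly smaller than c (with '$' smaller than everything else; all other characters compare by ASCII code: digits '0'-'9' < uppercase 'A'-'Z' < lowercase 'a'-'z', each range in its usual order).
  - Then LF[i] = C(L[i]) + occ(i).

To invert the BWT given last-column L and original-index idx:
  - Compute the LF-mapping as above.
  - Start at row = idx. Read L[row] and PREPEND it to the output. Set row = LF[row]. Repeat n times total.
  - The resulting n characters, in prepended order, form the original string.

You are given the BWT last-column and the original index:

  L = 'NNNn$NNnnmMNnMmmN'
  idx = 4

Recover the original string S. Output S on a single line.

LF mapping: 3 4 5 13 0 6 7 14 15 10 1 8 16 2 11 12 9
Walk LF starting at row 4, prepending L[row]:
  step 1: row=4, L[4]='$', prepend. Next row=LF[4]=0
  step 2: row=0, L[0]='N', prepend. Next row=LF[0]=3
  step 3: row=3, L[3]='n', prepend. Next row=LF[3]=13
  step 4: row=13, L[13]='M', prepend. Next row=LF[13]=2
  step 5: row=2, L[2]='N', prepend. Next row=LF[2]=5
  step 6: row=5, L[5]='N', prepend. Next row=LF[5]=6
  step 7: row=6, L[6]='N', prepend. Next row=LF[6]=7
  step 8: row=7, L[7]='n', prepend. Next row=LF[7]=14
  step 9: row=14, L[14]='m', prepend. Next row=LF[14]=11
  step 10: row=11, L[11]='N', prepend. Next row=LF[11]=8
  step 11: row=8, L[8]='n', prepend. Next row=LF[8]=15
  step 12: row=15, L[15]='m', prepend. Next row=LF[15]=12
  step 13: row=12, L[12]='n', prepend. Next row=LF[12]=16
  step 14: row=16, L[16]='N', prepend. Next row=LF[16]=9
  step 15: row=9, L[9]='m', prepend. Next row=LF[9]=10
  step 16: row=10, L[10]='M', prepend. Next row=LF[10]=1
  step 17: row=1, L[1]='N', prepend. Next row=LF[1]=4
Reversed output: NMmNnmnNmnNNNMnN$

Answer: NMmNnmnNmnNNNMnN$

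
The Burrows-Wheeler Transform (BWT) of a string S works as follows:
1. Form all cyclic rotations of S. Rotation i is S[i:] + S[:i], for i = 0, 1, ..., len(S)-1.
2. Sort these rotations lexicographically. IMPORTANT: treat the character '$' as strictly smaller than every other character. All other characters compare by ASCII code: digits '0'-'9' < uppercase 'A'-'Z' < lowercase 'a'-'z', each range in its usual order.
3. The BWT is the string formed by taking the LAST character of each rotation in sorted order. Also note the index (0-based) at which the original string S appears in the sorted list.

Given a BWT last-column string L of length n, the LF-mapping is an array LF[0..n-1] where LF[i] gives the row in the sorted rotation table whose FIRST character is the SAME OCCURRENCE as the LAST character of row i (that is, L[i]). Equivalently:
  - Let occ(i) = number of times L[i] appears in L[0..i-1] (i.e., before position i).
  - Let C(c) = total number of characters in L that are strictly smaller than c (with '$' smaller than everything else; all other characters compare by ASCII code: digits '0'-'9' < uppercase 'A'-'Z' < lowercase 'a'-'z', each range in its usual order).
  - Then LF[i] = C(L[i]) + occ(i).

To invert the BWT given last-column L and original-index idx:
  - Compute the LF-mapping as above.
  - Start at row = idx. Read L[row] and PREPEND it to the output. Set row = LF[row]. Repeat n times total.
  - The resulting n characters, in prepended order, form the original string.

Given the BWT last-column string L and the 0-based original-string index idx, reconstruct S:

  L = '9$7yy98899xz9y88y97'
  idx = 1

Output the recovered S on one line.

Answer: 77z99yyx9998y88y89$

Derivation:
LF mapping: 7 0 1 14 15 8 3 4 9 10 13 18 11 16 5 6 17 12 2
Walk LF starting at row 1, prepending L[row]:
  step 1: row=1, L[1]='$', prepend. Next row=LF[1]=0
  step 2: row=0, L[0]='9', prepend. Next row=LF[0]=7
  step 3: row=7, L[7]='8', prepend. Next row=LF[7]=4
  step 4: row=4, L[4]='y', prepend. Next row=LF[4]=15
  step 5: row=15, L[15]='8', prepend. Next row=LF[15]=6
  step 6: row=6, L[6]='8', prepend. Next row=LF[6]=3
  step 7: row=3, L[3]='y', prepend. Next row=LF[3]=14
  step 8: row=14, L[14]='8', prepend. Next row=LF[14]=5
  step 9: row=5, L[5]='9', prepend. Next row=LF[5]=8
  step 10: row=8, L[8]='9', prepend. Next row=LF[8]=9
  step 11: row=9, L[9]='9', prepend. Next row=LF[9]=10
  step 12: row=10, L[10]='x', prepend. Next row=LF[10]=13
  step 13: row=13, L[13]='y', prepend. Next row=LF[13]=16
  step 14: row=16, L[16]='y', prepend. Next row=LF[16]=17
  step 15: row=17, L[17]='9', prepend. Next row=LF[17]=12
  step 16: row=12, L[12]='9', prepend. Next row=LF[12]=11
  step 17: row=11, L[11]='z', prepend. Next row=LF[11]=18
  step 18: row=18, L[18]='7', prepend. Next row=LF[18]=2
  step 19: row=2, L[2]='7', prepend. Next row=LF[2]=1
Reversed output: 77z99yyx9998y88y89$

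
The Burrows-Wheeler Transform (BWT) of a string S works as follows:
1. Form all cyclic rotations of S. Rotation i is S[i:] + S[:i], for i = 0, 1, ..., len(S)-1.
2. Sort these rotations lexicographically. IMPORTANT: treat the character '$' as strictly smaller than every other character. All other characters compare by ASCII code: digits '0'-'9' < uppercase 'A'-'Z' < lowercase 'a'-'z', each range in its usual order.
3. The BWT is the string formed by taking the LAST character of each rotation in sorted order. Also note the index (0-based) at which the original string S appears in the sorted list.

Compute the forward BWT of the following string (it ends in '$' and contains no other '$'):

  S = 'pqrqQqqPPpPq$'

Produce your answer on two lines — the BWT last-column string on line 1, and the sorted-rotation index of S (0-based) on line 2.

Answer: qqPpqP$PqrQpq
6

Derivation:
All 13 rotations (rotation i = S[i:]+S[:i]):
  rot[0] = pqrqQqqPPpPq$
  rot[1] = qrqQqqPPpPq$p
  rot[2] = rqQqqPPpPq$pq
  rot[3] = qQqqPPpPq$pqr
  rot[4] = QqqPPpPq$pqrq
  rot[5] = qqPPpPq$pqrqQ
  rot[6] = qPPpPq$pqrqQq
  rot[7] = PPpPq$pqrqQqq
  rot[8] = PpPq$pqrqQqqP
  rot[9] = pPq$pqrqQqqPP
  rot[10] = Pq$pqrqQqqPPp
  rot[11] = q$pqrqQqqPPpP
  rot[12] = $pqrqQqqPPpPq
Sorted (with $ < everything):
  sorted[0] = $pqrqQqqPPpPq  (last char: 'q')
  sorted[1] = PPpPq$pqrqQqq  (last char: 'q')
  sorted[2] = PpPq$pqrqQqqP  (last char: 'P')
  sorted[3] = Pq$pqrqQqqPPp  (last char: 'p')
  sorted[4] = QqqPPpPq$pqrq  (last char: 'q')
  sorted[5] = pPq$pqrqQqqPP  (last char: 'P')
  sorted[6] = pqrqQqqPPpPq$  (last char: '$')
  sorted[7] = q$pqrqQqqPPpP  (last char: 'P')
  sorted[8] = qPPpPq$pqrqQq  (last char: 'q')
  sorted[9] = qQqqPPpPq$pqr  (last char: 'r')
  sorted[10] = qqPPpPq$pqrqQ  (last char: 'Q')
  sorted[11] = qrqQqqPPpPq$p  (last char: 'p')
  sorted[12] = rqQqqPPpPq$pq  (last char: 'q')
Last column: qqPpqP$PqrQpq
Original string S is at sorted index 6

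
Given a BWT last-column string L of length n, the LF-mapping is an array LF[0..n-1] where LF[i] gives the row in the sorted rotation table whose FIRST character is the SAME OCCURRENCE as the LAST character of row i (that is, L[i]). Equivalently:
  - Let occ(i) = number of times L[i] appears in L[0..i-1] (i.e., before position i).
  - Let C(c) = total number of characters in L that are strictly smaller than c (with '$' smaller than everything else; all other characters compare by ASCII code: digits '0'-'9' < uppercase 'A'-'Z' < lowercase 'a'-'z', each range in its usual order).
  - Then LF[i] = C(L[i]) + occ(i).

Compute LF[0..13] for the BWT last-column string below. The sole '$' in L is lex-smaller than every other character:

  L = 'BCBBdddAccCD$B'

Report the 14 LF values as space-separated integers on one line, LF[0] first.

Answer: 2 6 3 4 11 12 13 1 9 10 7 8 0 5

Derivation:
Char counts: '$':1, 'A':1, 'B':4, 'C':2, 'D':1, 'c':2, 'd':3
C (first-col start): C('$')=0, C('A')=1, C('B')=2, C('C')=6, C('D')=8, C('c')=9, C('d')=11
L[0]='B': occ=0, LF[0]=C('B')+0=2+0=2
L[1]='C': occ=0, LF[1]=C('C')+0=6+0=6
L[2]='B': occ=1, LF[2]=C('B')+1=2+1=3
L[3]='B': occ=2, LF[3]=C('B')+2=2+2=4
L[4]='d': occ=0, LF[4]=C('d')+0=11+0=11
L[5]='d': occ=1, LF[5]=C('d')+1=11+1=12
L[6]='d': occ=2, LF[6]=C('d')+2=11+2=13
L[7]='A': occ=0, LF[7]=C('A')+0=1+0=1
L[8]='c': occ=0, LF[8]=C('c')+0=9+0=9
L[9]='c': occ=1, LF[9]=C('c')+1=9+1=10
L[10]='C': occ=1, LF[10]=C('C')+1=6+1=7
L[11]='D': occ=0, LF[11]=C('D')+0=8+0=8
L[12]='$': occ=0, LF[12]=C('$')+0=0+0=0
L[13]='B': occ=3, LF[13]=C('B')+3=2+3=5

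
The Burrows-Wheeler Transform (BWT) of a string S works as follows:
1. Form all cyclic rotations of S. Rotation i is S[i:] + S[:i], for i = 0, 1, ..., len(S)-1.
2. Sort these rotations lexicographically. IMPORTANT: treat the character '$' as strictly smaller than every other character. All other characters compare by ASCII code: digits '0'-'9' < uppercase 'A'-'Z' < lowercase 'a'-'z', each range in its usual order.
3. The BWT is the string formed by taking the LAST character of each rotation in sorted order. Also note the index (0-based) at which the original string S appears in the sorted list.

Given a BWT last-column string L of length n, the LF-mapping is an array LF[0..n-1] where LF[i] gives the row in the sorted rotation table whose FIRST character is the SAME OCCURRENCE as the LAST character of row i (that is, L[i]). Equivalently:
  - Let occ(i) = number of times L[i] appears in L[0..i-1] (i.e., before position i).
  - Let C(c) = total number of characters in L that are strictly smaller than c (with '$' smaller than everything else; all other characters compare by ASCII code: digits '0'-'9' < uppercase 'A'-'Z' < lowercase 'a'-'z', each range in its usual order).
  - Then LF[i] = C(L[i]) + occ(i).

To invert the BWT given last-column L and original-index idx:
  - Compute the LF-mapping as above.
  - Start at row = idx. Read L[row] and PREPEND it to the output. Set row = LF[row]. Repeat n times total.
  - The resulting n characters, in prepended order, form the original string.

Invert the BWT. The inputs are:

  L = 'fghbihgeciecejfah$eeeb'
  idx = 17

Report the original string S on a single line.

LF mapping: 12 14 16 2 19 17 15 6 4 20 7 5 8 21 13 1 18 0 9 10 11 3
Walk LF starting at row 17, prepending L[row]:
  step 1: row=17, L[17]='$', prepend. Next row=LF[17]=0
  step 2: row=0, L[0]='f', prepend. Next row=LF[0]=12
  step 3: row=12, L[12]='e', prepend. Next row=LF[12]=8
  step 4: row=8, L[8]='c', prepend. Next row=LF[8]=4
  step 5: row=4, L[4]='i', prepend. Next row=LF[4]=19
  step 6: row=19, L[19]='e', prepend. Next row=LF[19]=10
  step 7: row=10, L[10]='e', prepend. Next row=LF[10]=7
  step 8: row=7, L[7]='e', prepend. Next row=LF[7]=6
  step 9: row=6, L[6]='g', prepend. Next row=LF[6]=15
  step 10: row=15, L[15]='a', prepend. Next row=LF[15]=1
  step 11: row=1, L[1]='g', prepend. Next row=LF[1]=14
  step 12: row=14, L[14]='f', prepend. Next row=LF[14]=13
  step 13: row=13, L[13]='j', prepend. Next row=LF[13]=21
  step 14: row=21, L[21]='b', prepend. Next row=LF[21]=3
  step 15: row=3, L[3]='b', prepend. Next row=LF[3]=2
  step 16: row=2, L[2]='h', prepend. Next row=LF[2]=16
  step 17: row=16, L[16]='h', prepend. Next row=LF[16]=18
  step 18: row=18, L[18]='e', prepend. Next row=LF[18]=9
  step 19: row=9, L[9]='i', prepend. Next row=LF[9]=20
  step 20: row=20, L[20]='e', prepend. Next row=LF[20]=11
  step 21: row=11, L[11]='c', prepend. Next row=LF[11]=5
  step 22: row=5, L[5]='h', prepend. Next row=LF[5]=17
Reversed output: hceiehhbbjfgageeeicef$

Answer: hceiehhbbjfgageeeicef$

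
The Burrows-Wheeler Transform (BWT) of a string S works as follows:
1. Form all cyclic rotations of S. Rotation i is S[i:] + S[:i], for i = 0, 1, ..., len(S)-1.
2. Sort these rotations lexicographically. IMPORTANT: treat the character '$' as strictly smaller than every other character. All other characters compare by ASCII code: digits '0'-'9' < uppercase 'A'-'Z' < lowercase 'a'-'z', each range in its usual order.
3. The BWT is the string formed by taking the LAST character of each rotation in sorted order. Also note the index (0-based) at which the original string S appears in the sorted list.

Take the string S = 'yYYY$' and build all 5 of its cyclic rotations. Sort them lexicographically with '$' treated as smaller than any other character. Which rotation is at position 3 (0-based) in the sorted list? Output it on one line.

All 5 rotations (rotation i = S[i:]+S[:i]):
  rot[0] = yYYY$
  rot[1] = YYY$y
  rot[2] = YY$yY
  rot[3] = Y$yYY
  rot[4] = $yYYY
Sorted (with $ < everything):
  sorted[0] = $yYYY
  sorted[1] = Y$yYY
  sorted[2] = YY$yY
  sorted[3] = YYY$y
  sorted[4] = yYYY$
sorted[3] = YYY$y

Answer: YYY$y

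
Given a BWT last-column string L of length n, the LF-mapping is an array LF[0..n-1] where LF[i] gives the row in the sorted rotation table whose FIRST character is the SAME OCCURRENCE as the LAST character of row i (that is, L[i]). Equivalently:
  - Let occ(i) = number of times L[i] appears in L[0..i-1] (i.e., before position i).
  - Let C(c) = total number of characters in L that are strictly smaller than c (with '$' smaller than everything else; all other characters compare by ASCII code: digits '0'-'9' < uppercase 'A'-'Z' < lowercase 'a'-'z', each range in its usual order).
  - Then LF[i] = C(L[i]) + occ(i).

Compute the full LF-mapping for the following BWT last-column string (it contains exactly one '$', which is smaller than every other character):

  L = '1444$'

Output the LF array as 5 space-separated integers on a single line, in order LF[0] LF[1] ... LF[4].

Answer: 1 2 3 4 0

Derivation:
Char counts: '$':1, '1':1, '4':3
C (first-col start): C('$')=0, C('1')=1, C('4')=2
L[0]='1': occ=0, LF[0]=C('1')+0=1+0=1
L[1]='4': occ=0, LF[1]=C('4')+0=2+0=2
L[2]='4': occ=1, LF[2]=C('4')+1=2+1=3
L[3]='4': occ=2, LF[3]=C('4')+2=2+2=4
L[4]='$': occ=0, LF[4]=C('$')+0=0+0=0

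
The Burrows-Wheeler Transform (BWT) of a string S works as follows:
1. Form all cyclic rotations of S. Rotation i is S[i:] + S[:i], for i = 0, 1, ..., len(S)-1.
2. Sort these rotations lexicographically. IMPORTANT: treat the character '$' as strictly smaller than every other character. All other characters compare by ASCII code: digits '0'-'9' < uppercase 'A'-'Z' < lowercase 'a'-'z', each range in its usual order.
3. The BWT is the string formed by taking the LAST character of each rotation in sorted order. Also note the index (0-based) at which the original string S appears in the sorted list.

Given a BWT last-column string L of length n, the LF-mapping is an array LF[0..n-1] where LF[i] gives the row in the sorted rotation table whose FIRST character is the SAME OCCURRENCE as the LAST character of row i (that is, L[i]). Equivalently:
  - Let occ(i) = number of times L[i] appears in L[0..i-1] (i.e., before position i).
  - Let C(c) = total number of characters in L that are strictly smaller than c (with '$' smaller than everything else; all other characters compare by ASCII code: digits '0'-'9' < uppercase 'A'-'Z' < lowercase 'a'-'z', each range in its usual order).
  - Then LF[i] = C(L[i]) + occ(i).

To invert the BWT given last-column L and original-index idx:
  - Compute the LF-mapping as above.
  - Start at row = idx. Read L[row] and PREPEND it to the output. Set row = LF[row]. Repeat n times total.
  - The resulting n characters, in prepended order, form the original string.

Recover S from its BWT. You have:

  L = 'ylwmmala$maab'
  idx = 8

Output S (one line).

Answer: mammawallaby$

Derivation:
LF mapping: 12 6 11 8 9 1 7 2 0 10 3 4 5
Walk LF starting at row 8, prepending L[row]:
  step 1: row=8, L[8]='$', prepend. Next row=LF[8]=0
  step 2: row=0, L[0]='y', prepend. Next row=LF[0]=12
  step 3: row=12, L[12]='b', prepend. Next row=LF[12]=5
  step 4: row=5, L[5]='a', prepend. Next row=LF[5]=1
  step 5: row=1, L[1]='l', prepend. Next row=LF[1]=6
  step 6: row=6, L[6]='l', prepend. Next row=LF[6]=7
  step 7: row=7, L[7]='a', prepend. Next row=LF[7]=2
  step 8: row=2, L[2]='w', prepend. Next row=LF[2]=11
  step 9: row=11, L[11]='a', prepend. Next row=LF[11]=4
  step 10: row=4, L[4]='m', prepend. Next row=LF[4]=9
  step 11: row=9, L[9]='m', prepend. Next row=LF[9]=10
  step 12: row=10, L[10]='a', prepend. Next row=LF[10]=3
  step 13: row=3, L[3]='m', prepend. Next row=LF[3]=8
Reversed output: mammawallaby$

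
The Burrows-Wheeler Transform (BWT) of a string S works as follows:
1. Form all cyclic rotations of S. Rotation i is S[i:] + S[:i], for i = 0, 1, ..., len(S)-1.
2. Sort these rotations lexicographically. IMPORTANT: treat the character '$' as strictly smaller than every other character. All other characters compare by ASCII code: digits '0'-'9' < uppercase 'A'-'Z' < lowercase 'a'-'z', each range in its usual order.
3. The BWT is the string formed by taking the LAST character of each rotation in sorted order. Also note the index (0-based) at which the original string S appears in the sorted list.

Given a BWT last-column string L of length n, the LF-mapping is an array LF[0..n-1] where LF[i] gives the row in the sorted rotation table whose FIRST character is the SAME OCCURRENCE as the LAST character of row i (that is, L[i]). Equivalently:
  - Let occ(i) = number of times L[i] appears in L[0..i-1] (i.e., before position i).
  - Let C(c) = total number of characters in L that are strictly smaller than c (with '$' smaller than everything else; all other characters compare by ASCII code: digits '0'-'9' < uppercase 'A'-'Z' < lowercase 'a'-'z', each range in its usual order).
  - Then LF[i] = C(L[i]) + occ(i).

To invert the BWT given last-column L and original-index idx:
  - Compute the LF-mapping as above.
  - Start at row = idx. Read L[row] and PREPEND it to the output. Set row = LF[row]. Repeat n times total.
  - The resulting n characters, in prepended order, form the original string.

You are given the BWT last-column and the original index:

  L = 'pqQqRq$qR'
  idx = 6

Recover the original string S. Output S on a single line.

Answer: qRqqqQRp$

Derivation:
LF mapping: 4 5 1 6 2 7 0 8 3
Walk LF starting at row 6, prepending L[row]:
  step 1: row=6, L[6]='$', prepend. Next row=LF[6]=0
  step 2: row=0, L[0]='p', prepend. Next row=LF[0]=4
  step 3: row=4, L[4]='R', prepend. Next row=LF[4]=2
  step 4: row=2, L[2]='Q', prepend. Next row=LF[2]=1
  step 5: row=1, L[1]='q', prepend. Next row=LF[1]=5
  step 6: row=5, L[5]='q', prepend. Next row=LF[5]=7
  step 7: row=7, L[7]='q', prepend. Next row=LF[7]=8
  step 8: row=8, L[8]='R', prepend. Next row=LF[8]=3
  step 9: row=3, L[3]='q', prepend. Next row=LF[3]=6
Reversed output: qRqqqQRp$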